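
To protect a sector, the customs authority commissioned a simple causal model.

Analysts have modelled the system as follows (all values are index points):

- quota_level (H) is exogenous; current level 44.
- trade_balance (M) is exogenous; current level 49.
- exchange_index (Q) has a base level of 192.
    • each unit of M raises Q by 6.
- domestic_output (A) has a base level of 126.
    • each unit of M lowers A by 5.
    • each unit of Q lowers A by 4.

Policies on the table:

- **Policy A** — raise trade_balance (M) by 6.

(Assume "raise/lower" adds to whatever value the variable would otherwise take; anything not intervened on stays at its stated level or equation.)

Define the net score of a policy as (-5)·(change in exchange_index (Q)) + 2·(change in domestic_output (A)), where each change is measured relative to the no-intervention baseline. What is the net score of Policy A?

-528

Baseline:
  M = 49
  Q = 192 + 6·49 = 486
  A = 126 − 5·49 − 4·486 = -2063
Policy A (M + 6):
  M = 49 + 6 = 55
  Q = 192 + 6·55 = 522
  A = 126 − 5·55 − 4·522 = -2237
ΔQ = 522 − 486 = 36; ΔA = -2237 − (-2063) = -174
Score = (-5)·36 + 2·(-174) = -528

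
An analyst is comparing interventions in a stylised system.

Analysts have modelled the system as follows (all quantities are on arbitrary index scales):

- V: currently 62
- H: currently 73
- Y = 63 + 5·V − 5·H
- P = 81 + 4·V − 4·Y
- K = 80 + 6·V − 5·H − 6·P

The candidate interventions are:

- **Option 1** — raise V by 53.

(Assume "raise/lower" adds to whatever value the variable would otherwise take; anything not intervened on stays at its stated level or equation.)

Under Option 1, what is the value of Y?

Option 1 (V + 53):
  V = 62 + 53 = 115
  H = 73
  Y = 63 + 5·115 − 5·73 = 273

273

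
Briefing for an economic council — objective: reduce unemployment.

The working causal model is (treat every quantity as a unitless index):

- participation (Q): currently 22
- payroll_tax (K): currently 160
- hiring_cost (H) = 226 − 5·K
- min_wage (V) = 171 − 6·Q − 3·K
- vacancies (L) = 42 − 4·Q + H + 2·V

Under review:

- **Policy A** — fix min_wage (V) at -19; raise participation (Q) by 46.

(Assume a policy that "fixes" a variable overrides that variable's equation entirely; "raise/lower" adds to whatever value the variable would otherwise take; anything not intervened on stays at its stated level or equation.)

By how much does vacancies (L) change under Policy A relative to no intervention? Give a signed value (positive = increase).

660

Baseline:
  Q = 22
  K = 160
  H = 226 − 5·160 = -574
  V = 171 − 6·22 − 3·160 = -441
  L = 42 − 4·22 + (-574) + 2·(-441) = -1502
Policy A (V := -19, Q + 46):
  Q = 22 + 46 = 68
  K = 160
  H = 226 − 5·160 = -574
  V = -19
  L = 42 − 4·68 + (-574) + 2·(-19) = -842
Change in L: -842 − (-1502) = 660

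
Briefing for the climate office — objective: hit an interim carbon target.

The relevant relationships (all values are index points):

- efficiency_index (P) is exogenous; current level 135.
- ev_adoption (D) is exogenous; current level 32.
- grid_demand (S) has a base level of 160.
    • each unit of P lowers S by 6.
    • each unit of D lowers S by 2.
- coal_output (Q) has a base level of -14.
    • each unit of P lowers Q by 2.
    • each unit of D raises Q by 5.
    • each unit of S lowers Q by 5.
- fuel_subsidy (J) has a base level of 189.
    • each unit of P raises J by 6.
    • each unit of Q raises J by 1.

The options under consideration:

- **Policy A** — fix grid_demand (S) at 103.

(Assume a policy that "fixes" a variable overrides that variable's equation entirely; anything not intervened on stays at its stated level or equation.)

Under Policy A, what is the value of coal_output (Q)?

-639

Policy A (S := 103):
  P = 135
  D = 32
  S = 103
  Q = -14 − 2·135 + 5·32 − 5·103 = -639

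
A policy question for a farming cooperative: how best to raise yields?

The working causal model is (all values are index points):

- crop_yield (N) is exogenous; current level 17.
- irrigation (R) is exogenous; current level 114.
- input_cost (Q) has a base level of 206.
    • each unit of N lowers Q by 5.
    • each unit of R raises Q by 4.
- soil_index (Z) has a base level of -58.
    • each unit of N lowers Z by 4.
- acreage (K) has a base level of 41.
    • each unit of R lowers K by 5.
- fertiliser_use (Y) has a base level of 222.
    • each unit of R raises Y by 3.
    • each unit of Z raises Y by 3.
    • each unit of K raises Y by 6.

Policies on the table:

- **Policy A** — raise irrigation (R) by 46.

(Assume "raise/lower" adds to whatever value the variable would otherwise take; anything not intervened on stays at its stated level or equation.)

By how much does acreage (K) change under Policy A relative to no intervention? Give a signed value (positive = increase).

-230

Baseline:
  R = 114
  K = 41 − 5·114 = -529
Policy A (R + 46):
  R = 114 + 46 = 160
  K = 41 − 5·160 = -759
Change in K: -759 − (-529) = -230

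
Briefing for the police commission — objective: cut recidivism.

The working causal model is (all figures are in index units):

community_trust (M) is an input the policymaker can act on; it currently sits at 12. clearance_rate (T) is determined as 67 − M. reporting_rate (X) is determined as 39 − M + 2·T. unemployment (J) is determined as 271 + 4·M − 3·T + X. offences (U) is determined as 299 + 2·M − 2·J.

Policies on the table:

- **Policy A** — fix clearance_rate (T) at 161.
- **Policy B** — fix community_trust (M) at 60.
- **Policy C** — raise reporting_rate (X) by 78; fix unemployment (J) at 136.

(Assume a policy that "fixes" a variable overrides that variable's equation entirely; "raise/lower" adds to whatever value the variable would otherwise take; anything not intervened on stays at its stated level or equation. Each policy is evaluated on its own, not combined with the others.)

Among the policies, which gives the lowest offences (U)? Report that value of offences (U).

-547

Policy A (T := 161):
  M = 12
  T = 161
  X = 39 − 12 + 2·161 = 349
  J = 271 + 4·12 − 3·161 + 349 = 185
  U = 299 + 2·12 − 2·185 = -47
Policy B (M := 60):
  M = 60
  T = 67 − 60 = 7
  X = 39 − 60 + 2·7 = -7
  J = 271 + 4·60 − 3·7 + (-7) = 483
  U = 299 + 2·60 − 2·483 = -547
Policy C (X + 78, J := 136):
  M = 12
  T = 67 − 12 = 55
  X = 39 − 12 + 2·55 (+78 from intervention) = 215
  J = 136
  U = 299 + 2·12 − 2·136 = 51
Comparing — Policy A: U=-47, Policy B: U=-547, Policy C: U=51. Lowest is -547 (Policy B).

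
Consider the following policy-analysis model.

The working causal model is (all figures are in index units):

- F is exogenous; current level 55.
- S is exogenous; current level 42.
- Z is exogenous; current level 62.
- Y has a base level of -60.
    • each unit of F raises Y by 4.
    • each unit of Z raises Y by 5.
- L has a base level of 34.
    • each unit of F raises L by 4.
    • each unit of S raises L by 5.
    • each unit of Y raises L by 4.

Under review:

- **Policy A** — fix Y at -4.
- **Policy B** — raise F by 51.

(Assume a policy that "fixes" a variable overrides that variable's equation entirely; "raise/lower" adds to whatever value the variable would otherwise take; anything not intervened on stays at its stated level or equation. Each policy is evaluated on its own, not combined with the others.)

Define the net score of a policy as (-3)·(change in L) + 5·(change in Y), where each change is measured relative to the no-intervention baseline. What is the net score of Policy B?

-2040

Baseline:
  F = 55
  S = 42
  Z = 62
  Y = -60 + 4·55 + 5·62 = 470
  L = 34 + 4·55 + 5·42 + 4·470 = 2344
Policy B (F + 51):
  F = 55 + 51 = 106
  S = 42
  Z = 62
  Y = -60 + 4·106 + 5·62 = 674
  L = 34 + 4·106 + 5·42 + 4·674 = 3364
ΔL = 3364 − 2344 = 1020; ΔY = 674 − 470 = 204
Score = (-3)·1020 + 5·204 = -2040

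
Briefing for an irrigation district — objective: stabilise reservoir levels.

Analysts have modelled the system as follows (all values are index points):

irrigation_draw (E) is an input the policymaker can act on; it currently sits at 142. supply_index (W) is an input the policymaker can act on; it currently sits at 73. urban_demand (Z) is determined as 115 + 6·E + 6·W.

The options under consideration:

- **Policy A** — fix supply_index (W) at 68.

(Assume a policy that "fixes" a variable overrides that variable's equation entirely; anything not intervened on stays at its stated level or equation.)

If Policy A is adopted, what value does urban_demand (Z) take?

1375

Policy A (W := 68):
  E = 142
  W = 68
  Z = 115 + 6·142 + 6·68 = 1375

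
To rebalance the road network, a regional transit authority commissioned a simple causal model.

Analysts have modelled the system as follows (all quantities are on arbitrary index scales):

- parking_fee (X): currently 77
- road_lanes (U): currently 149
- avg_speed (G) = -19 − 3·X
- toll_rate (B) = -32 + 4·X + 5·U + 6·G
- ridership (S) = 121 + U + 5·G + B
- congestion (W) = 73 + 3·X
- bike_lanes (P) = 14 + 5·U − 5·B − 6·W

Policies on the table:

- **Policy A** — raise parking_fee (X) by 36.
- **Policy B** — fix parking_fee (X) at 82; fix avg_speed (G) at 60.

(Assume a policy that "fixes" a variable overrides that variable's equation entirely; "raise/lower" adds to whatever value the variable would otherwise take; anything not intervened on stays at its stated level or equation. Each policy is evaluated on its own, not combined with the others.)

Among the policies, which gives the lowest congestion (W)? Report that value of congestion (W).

Policy A (X + 36):
  X = 77 + 36 = 113
  W = 73 + 3·113 = 412
Policy B (X := 82, G := 60):
  X = 82
  W = 73 + 3·82 = 319
Comparing — Policy A: W=412, Policy B: W=319. Lowest is 319 (Policy B).

319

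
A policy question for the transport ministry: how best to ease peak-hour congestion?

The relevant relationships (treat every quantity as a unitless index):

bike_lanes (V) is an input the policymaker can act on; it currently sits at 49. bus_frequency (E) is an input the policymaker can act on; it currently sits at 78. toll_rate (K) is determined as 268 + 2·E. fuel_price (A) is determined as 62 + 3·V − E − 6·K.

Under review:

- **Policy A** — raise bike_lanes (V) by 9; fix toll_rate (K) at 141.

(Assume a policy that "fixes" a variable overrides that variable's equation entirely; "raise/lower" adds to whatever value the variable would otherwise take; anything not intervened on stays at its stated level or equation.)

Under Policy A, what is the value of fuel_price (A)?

-688

Policy A (V + 9, K := 141):
  V = 49 + 9 = 58
  E = 78
  K = 141
  A = 62 + 3·58 − 78 − 6·141 = -688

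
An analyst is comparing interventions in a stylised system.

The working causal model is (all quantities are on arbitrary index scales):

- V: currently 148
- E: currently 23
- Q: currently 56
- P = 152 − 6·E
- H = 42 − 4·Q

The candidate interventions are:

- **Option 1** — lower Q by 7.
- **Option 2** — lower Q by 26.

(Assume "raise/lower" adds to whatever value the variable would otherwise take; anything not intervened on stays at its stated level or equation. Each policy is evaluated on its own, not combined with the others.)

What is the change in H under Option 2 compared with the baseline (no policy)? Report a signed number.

104

Baseline:
  Q = 56
  H = 42 − 4·56 = -182
Option 2 (Q − 26):
  Q = 56 − 26 = 30
  H = 42 − 4·30 = -78
Change in H: -78 − (-182) = 104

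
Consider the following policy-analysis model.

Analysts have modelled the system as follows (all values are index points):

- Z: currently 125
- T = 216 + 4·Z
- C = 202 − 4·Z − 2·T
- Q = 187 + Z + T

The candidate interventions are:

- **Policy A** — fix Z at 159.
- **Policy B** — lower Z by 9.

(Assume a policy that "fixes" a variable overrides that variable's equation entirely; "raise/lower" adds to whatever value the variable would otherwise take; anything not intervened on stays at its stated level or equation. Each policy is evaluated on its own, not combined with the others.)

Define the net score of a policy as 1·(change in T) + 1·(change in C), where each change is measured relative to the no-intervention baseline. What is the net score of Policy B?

72

Baseline:
  Z = 125
  T = 216 + 4·125 = 716
  C = 202 − 4·125 − 2·716 = -1730
Policy B (Z − 9):
  Z = 125 − 9 = 116
  T = 216 + 4·116 = 680
  C = 202 − 4·116 − 2·680 = -1622
ΔT = 680 − 716 = -36; ΔC = -1622 − (-1730) = 108
Score = 1·(-36) + 1·108 = 72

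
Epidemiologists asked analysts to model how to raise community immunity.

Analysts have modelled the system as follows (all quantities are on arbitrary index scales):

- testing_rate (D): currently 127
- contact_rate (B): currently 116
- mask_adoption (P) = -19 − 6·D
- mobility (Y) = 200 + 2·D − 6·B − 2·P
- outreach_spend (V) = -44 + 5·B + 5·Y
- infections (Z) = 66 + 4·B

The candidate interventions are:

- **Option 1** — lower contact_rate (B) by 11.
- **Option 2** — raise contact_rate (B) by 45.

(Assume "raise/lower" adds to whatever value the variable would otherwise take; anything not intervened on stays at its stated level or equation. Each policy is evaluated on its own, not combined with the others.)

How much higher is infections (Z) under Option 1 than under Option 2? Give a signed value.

Option 1 (B − 11):
  B = 116 − 11 = 105
  Z = 66 + 4·105 = 486
Option 2 (B + 45):
  B = 116 + 45 = 161
  Z = 66 + 4·161 = 710
Z: 486 − 710 = -224

-224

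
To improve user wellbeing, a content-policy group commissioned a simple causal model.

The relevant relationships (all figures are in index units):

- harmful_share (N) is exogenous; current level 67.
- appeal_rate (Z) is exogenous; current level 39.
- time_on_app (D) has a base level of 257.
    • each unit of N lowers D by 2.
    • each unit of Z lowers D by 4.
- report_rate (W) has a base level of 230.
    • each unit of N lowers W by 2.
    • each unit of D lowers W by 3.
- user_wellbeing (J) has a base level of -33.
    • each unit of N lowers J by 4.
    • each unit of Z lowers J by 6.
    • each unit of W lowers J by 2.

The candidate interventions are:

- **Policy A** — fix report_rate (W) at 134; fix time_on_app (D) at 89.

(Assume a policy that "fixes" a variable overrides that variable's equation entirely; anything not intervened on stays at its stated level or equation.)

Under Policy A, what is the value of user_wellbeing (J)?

-803

Policy A (W := 134, D := 89):
  N = 67
  Z = 39
  D = 89
  W = 134
  J = -33 − 4·67 − 6·39 − 2·134 = -803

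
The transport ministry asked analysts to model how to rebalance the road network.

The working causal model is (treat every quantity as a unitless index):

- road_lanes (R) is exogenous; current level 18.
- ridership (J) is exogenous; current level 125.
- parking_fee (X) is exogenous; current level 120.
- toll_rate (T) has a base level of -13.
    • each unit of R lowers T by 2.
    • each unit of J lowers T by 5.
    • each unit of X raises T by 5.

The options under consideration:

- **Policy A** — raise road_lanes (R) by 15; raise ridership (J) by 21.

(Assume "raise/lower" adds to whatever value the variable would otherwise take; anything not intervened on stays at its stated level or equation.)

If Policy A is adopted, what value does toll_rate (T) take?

Policy A (R + 15, J + 21):
  R = 18 + 15 = 33
  J = 125 + 21 = 146
  X = 120
  T = -13 − 2·33 − 5·146 + 5·120 = -209

-209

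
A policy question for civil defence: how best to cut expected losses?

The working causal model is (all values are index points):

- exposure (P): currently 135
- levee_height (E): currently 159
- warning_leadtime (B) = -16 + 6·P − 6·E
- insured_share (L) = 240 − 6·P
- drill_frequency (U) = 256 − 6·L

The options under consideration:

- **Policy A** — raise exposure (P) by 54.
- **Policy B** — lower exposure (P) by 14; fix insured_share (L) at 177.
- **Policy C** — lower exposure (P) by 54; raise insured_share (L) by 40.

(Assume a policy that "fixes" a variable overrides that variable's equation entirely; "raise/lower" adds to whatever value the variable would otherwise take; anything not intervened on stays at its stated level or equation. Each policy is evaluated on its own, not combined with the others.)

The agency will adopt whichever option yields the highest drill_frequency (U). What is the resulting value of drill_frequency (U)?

5620

Policy A (P + 54):
  P = 135 + 54 = 189
  L = 240 − 6·189 = -894
  U = 256 − 6·(-894) = 5620
Policy B (P − 14, L := 177):
  P = 135 − 14 = 121
  L = 177
  U = 256 − 6·177 = -806
Policy C (P − 54, L + 40):
  P = 135 − 54 = 81
  L = 240 − 6·81 (+40 from intervention) = -206
  U = 256 − 6·(-206) = 1492
Comparing — Policy A: U=5620, Policy B: U=-806, Policy C: U=1492. Highest is 5620 (Policy A).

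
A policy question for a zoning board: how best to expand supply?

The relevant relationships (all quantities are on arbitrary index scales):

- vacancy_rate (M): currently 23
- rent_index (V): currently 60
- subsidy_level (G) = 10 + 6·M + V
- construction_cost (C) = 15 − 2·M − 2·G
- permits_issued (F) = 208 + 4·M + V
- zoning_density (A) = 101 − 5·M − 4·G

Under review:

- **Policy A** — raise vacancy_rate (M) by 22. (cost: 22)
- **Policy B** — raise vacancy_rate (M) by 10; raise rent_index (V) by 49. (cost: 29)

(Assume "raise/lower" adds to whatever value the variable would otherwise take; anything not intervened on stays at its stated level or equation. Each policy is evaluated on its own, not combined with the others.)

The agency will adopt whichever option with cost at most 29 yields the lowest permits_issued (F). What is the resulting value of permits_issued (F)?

448

Policy A (M + 22):
  M = 23 + 22 = 45
  V = 60
  F = 208 + 4·45 + 60 = 448
Policy B (M + 10, V + 49):
  M = 23 + 10 = 33
  V = 60 + 49 = 109
  F = 208 + 4·33 + 109 = 449
Comparing — Policy A: F=448, Policy B: F=449. Lowest is 448 (Policy A).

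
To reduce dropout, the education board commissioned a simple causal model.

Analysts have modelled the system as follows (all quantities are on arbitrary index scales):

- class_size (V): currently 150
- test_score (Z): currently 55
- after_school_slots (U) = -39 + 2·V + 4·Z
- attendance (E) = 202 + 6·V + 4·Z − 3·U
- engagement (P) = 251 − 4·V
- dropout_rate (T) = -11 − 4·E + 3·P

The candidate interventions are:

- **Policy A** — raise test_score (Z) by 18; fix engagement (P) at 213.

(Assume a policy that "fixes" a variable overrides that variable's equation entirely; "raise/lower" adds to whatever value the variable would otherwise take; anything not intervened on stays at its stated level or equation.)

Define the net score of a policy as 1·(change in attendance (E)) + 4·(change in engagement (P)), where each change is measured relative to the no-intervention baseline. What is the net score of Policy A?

2104

Baseline:
  V = 150
  Z = 55
  U = -39 + 2·150 + 4·55 = 481
  E = 202 + 6·150 + 4·55 − 3·481 = -121
  P = 251 − 4·150 = -349
Policy A (Z + 18, P := 213):
  V = 150
  Z = 55 + 18 = 73
  U = -39 + 2·150 + 4·73 = 553
  E = 202 + 6·150 + 4·73 − 3·553 = -265
  P = 213
ΔE = -265 − (-121) = -144; ΔP = 213 − (-349) = 562
Score = 1·(-144) + 4·562 = 2104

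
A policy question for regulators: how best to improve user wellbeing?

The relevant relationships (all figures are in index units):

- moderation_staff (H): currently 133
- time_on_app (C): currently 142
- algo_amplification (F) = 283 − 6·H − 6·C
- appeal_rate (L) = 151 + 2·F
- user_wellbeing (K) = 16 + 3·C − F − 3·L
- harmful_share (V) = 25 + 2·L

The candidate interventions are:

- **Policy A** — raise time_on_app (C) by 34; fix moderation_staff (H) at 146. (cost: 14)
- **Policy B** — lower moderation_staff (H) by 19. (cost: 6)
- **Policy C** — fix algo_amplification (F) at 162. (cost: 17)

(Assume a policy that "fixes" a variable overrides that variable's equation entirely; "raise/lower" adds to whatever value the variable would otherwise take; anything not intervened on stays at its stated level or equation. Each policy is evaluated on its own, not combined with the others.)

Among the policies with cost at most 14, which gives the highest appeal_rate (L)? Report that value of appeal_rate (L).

Policy A (C + 34, H := 146):
  H = 146
  C = 142 + 34 = 176
  F = 283 − 6·146 − 6·176 = -1649
  L = 151 + 2·(-1649) = -3147
Policy B (H − 19):
  H = 133 − 19 = 114
  C = 142
  F = 283 − 6·114 − 6·142 = -1253
  L = 151 + 2·(-1253) = -2355
Comparing — Policy A: L=-3147, Policy B: L=-2355. Highest is -2355 (Policy B).

-2355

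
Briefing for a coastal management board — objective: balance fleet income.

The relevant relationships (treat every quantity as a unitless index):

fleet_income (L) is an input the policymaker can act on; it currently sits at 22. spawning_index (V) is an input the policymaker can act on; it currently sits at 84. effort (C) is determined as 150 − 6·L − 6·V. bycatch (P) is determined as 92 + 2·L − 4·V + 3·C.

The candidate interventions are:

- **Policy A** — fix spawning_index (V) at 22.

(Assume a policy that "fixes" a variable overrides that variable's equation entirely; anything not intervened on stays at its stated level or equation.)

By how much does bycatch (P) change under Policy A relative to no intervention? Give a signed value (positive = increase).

1364

Baseline:
  L = 22
  V = 84
  C = 150 − 6·22 − 6·84 = -486
  P = 92 + 2·22 − 4·84 + 3·(-486) = -1658
Policy A (V := 22):
  L = 22
  V = 22
  C = 150 − 6·22 − 6·22 = -114
  P = 92 + 2·22 − 4·22 + 3·(-114) = -294
Change in P: -294 − (-1658) = 1364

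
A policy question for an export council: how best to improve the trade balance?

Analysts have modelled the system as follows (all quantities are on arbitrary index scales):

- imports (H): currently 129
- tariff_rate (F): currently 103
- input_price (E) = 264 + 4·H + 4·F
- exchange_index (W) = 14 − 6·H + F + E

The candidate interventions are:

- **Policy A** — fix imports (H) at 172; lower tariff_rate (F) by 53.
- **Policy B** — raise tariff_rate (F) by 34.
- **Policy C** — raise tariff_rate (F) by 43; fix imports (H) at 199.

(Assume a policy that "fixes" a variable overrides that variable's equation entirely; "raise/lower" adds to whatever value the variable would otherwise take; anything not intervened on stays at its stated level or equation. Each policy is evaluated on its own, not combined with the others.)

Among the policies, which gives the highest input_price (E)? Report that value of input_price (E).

1644

Policy A (H := 172, F − 53):
  H = 172
  F = 103 − 53 = 50
  E = 264 + 4·172 + 4·50 = 1152
Policy B (F + 34):
  H = 129
  F = 103 + 34 = 137
  E = 264 + 4·129 + 4·137 = 1328
Policy C (F + 43, H := 199):
  H = 199
  F = 103 + 43 = 146
  E = 264 + 4·199 + 4·146 = 1644
Comparing — Policy A: E=1152, Policy B: E=1328, Policy C: E=1644. Highest is 1644 (Policy C).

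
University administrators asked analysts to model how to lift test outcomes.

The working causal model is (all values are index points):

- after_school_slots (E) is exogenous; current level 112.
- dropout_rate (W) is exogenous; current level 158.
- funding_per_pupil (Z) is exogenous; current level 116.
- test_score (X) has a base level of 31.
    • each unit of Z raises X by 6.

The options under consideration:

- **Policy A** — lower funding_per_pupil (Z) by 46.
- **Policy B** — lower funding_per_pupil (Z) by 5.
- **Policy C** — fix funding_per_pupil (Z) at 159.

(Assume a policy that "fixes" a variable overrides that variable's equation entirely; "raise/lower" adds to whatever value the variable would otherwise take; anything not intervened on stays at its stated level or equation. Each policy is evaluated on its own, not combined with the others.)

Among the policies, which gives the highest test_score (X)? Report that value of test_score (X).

Policy A (Z − 46):
  Z = 116 − 46 = 70
  X = 31 + 6·70 = 451
Policy B (Z − 5):
  Z = 116 − 5 = 111
  X = 31 + 6·111 = 697
Policy C (Z := 159):
  Z = 159
  X = 31 + 6·159 = 985
Comparing — Policy A: X=451, Policy B: X=697, Policy C: X=985. Highest is 985 (Policy C).

985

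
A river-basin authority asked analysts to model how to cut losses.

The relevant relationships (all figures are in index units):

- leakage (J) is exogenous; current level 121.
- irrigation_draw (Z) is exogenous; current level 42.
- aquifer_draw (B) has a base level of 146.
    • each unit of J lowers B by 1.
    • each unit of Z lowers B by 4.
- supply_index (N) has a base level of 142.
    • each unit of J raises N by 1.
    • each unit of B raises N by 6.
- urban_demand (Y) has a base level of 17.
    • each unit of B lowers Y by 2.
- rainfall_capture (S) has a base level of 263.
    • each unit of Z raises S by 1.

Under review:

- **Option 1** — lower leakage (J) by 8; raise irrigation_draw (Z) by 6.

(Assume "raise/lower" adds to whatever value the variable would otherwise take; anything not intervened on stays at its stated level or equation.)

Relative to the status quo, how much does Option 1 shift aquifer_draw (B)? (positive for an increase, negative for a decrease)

-16

Baseline:
  J = 121
  Z = 42
  B = 146 − 121 − 4·42 = -143
Option 1 (J − 8, Z + 6):
  J = 121 − 8 = 113
  Z = 42 + 6 = 48
  B = 146 − 113 − 4·48 = -159
Change in B: -159 − (-143) = -16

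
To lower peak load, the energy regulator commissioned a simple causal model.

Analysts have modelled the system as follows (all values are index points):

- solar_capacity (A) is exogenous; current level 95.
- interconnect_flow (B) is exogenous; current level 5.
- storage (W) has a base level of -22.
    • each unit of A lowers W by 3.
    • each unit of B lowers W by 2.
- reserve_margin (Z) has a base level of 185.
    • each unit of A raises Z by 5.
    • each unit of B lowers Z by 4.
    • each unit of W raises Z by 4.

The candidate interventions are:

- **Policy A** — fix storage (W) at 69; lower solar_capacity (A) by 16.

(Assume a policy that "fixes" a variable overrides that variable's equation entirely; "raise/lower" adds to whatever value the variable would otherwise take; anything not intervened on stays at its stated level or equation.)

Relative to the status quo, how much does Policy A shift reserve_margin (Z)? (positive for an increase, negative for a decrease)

Baseline:
  A = 95
  B = 5
  W = -22 − 3·95 − 2·5 = -317
  Z = 185 + 5·95 − 4·5 + 4·(-317) = -628
Policy A (W := 69, A − 16):
  A = 95 − 16 = 79
  B = 5
  W = 69
  Z = 185 + 5·79 − 4·5 + 4·69 = 836
Change in Z: 836 − (-628) = 1464

1464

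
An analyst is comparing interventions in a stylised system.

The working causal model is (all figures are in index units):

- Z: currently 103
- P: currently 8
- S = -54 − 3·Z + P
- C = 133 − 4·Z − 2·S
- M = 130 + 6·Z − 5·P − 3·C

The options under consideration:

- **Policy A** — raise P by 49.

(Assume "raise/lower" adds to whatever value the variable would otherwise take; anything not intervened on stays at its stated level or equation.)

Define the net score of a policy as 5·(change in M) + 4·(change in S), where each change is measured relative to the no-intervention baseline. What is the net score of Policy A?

Baseline:
  Z = 103
  P = 8
  S = -54 − 3·103 + 8 = -355
  C = 133 − 4·103 − 2·(-355) = 431
  M = 130 + 6·103 − 5·8 − 3·431 = -585
Policy A (P + 49):
  Z = 103
  P = 8 + 49 = 57
  S = -54 − 3·103 + 57 = -306
  C = 133 − 4·103 − 2·(-306) = 333
  M = 130 + 6·103 − 5·57 − 3·333 = -536
ΔM = -536 − (-585) = 49; ΔS = -306 − (-355) = 49
Score = 5·49 + 4·49 = 441

441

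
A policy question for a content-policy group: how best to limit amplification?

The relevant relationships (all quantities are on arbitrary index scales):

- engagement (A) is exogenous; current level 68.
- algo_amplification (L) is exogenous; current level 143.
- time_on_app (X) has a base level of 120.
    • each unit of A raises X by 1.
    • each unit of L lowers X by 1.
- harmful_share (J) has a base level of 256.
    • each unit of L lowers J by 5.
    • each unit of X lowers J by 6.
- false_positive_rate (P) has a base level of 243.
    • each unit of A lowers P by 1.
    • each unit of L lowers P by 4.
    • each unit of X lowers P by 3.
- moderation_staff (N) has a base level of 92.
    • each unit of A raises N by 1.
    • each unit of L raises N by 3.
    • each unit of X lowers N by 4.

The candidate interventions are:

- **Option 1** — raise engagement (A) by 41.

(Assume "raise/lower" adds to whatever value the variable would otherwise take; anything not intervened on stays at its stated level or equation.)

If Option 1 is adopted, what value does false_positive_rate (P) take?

Option 1 (A + 41):
  A = 68 + 41 = 109
  L = 143
  X = 120 + 109 − 143 = 86
  P = 243 − 109 − 4·143 − 3·86 = -696

-696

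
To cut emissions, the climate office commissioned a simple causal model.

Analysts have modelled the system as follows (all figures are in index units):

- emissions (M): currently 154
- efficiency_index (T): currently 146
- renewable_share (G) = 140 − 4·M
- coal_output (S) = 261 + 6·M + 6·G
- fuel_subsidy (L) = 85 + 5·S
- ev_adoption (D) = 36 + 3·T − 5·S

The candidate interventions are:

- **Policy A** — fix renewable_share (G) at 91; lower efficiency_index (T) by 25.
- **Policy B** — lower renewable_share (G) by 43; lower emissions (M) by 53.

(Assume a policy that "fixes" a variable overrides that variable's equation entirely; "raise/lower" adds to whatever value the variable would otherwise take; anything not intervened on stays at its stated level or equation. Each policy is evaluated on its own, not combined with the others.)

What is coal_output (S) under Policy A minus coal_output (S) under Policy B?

Policy A (G := 91, T − 25):
  M = 154
  G = 91
  S = 261 + 6·154 + 6·91 = 1731
Policy B (G − 43, M − 53):
  M = 154 − 53 = 101
  G = 140 − 4·101 (−43 from intervention) = -307
  S = 261 + 6·101 + 6·(-307) = -975
S: 1731 − (-975) = 2706

2706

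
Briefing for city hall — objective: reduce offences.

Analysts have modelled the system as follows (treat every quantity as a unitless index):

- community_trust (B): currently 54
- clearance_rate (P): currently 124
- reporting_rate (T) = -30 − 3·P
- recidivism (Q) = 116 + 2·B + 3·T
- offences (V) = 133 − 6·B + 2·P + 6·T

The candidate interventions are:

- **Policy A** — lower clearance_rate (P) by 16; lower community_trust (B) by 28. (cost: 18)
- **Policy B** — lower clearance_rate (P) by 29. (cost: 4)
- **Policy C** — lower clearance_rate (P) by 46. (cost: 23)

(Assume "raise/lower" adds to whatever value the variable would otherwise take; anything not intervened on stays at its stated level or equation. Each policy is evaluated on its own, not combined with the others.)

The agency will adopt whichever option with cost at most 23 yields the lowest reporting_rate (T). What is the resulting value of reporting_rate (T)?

-354

Policy A (P − 16, B − 28):
  P = 124 − 16 = 108
  T = -30 − 3·108 = -354
Policy B (P − 29):
  P = 124 − 29 = 95
  T = -30 − 3·95 = -315
Policy C (P − 46):
  P = 124 − 46 = 78
  T = -30 − 3·78 = -264
Comparing — Policy A: T=-354, Policy B: T=-315, Policy C: T=-264. Lowest is -354 (Policy A).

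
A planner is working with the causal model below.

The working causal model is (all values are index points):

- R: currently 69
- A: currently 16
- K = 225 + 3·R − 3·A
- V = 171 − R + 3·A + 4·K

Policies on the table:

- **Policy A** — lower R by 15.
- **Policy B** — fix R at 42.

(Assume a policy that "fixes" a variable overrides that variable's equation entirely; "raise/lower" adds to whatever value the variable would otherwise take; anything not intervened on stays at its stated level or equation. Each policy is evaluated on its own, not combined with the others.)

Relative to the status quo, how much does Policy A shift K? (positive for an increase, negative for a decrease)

Baseline:
  R = 69
  A = 16
  K = 225 + 3·69 − 3·16 = 384
Policy A (R − 15):
  R = 69 − 15 = 54
  A = 16
  K = 225 + 3·54 − 3·16 = 339
Change in K: 339 − 384 = -45

-45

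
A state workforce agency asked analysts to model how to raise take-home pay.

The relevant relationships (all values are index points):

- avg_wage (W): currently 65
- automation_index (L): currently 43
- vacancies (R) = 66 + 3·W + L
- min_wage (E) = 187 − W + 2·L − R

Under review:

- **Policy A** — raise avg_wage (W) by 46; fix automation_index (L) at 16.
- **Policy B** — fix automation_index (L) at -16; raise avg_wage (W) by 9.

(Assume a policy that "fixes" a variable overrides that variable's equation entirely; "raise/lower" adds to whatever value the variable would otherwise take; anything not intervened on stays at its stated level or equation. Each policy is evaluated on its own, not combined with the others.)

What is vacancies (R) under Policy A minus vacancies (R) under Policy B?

143

Policy A (W + 46, L := 16):
  W = 65 + 46 = 111
  L = 16
  R = 66 + 3·111 + 16 = 415
Policy B (L := -16, W + 9):
  W = 65 + 9 = 74
  L = -16
  R = 66 + 3·74 + (-16) = 272
R: 415 − 272 = 143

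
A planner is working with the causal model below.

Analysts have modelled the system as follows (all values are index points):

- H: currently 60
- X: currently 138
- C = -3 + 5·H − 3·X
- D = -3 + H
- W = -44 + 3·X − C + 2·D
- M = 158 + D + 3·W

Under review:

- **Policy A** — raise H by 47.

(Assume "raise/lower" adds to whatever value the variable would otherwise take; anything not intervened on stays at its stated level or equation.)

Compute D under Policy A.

Policy A (H + 47):
  H = 60 + 47 = 107
  D = -3 + 107 = 104

104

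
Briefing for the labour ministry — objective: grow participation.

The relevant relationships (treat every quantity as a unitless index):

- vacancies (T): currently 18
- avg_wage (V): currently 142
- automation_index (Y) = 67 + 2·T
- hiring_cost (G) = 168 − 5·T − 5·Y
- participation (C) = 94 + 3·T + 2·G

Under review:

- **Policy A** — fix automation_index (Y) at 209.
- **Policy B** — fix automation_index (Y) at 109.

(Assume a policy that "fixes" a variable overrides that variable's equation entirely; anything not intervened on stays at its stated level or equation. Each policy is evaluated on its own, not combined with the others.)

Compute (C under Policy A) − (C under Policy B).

Policy A (Y := 209):
  T = 18
  Y = 209
  G = 168 − 5·18 − 5·209 = -967
  C = 94 + 3·18 + 2·(-967) = -1786
Policy B (Y := 109):
  T = 18
  Y = 109
  G = 168 − 5·18 − 5·109 = -467
  C = 94 + 3·18 + 2·(-467) = -786
C: -1786 − (-786) = -1000

-1000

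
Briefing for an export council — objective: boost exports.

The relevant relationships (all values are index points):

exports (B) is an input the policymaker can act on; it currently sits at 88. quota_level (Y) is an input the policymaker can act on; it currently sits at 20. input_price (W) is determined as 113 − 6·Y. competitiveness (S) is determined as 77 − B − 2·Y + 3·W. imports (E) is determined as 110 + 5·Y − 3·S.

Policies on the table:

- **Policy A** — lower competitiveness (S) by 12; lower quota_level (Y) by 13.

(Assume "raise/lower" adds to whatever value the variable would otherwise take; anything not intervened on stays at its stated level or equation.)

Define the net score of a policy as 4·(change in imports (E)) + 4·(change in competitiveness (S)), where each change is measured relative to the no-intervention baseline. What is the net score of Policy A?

-2244

Baseline:
  B = 88
  Y = 20
  W = 113 − 6·20 = -7
  S = 77 − 88 − 2·20 + 3·(-7) = -72
  E = 110 + 5·20 − 3·(-72) = 426
Policy A (S − 12, Y − 13):
  B = 88
  Y = 20 − 13 = 7
  W = 113 − 6·7 = 71
  S = 77 − 88 − 2·7 + 3·71 (−12 from intervention) = 176
  E = 110 + 5·7 − 3·176 = -383
ΔE = -383 − 426 = -809; ΔS = 176 − (-72) = 248
Score = 4·(-809) + 4·248 = -2244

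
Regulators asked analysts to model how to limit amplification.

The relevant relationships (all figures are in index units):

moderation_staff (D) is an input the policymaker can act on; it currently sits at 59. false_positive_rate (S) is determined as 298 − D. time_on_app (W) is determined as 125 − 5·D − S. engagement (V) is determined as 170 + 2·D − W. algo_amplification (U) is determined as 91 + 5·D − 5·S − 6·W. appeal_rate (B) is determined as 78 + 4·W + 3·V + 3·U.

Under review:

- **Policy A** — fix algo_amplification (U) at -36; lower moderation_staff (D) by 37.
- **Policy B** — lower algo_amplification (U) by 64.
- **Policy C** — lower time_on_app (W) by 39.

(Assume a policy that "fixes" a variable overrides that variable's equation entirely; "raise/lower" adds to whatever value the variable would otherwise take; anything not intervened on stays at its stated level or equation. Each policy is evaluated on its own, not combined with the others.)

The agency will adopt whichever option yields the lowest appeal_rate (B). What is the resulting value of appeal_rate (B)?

351

Policy A (U := -36, D − 37):
  D = 59 − 37 = 22
  S = 298 − 22 = 276
  W = 125 − 5·22 − 276 = -261
  V = 170 + 2·22 − (-261) = 475
  U = -36
  B = 78 + 4·(-261) + 3·475 + 3·(-36) = 351
Policy B (U − 64):
  D = 59
  S = 298 − 59 = 239
  W = 125 − 5·59 − 239 = -409
  V = 170 + 2·59 − (-409) = 697
  U = 91 + 5·59 − 5·239 − 6·(-409) (−64 from intervention) = 1581
  B = 78 + 4·(-409) + 3·697 + 3·1581 = 5276
Policy C (W − 39):
  D = 59
  S = 298 − 59 = 239
  W = 125 − 5·59 − 239 (−39 from intervention) = -448
  V = 170 + 2·59 − (-448) = 736
  U = 91 + 5·59 − 5·239 − 6·(-448) = 1879
  B = 78 + 4·(-448) + 3·736 + 3·1879 = 6131
Comparing — Policy A: B=351, Policy B: B=5276, Policy C: B=6131. Lowest is 351 (Policy A).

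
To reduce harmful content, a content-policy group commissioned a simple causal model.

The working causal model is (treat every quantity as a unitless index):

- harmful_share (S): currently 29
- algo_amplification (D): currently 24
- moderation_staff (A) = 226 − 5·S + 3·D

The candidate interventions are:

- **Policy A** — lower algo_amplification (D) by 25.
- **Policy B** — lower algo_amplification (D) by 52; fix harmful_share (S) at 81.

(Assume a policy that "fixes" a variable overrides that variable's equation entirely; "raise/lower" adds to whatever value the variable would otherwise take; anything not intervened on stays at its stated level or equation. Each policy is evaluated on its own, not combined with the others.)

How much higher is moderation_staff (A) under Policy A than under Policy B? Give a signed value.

341

Policy A (D − 25):
  S = 29
  D = 24 − 25 = -1
  A = 226 − 5·29 + 3·(-1) = 78
Policy B (D − 52, S := 81):
  S = 81
  D = 24 − 52 = -28
  A = 226 − 5·81 + 3·(-28) = -263
A: 78 − (-263) = 341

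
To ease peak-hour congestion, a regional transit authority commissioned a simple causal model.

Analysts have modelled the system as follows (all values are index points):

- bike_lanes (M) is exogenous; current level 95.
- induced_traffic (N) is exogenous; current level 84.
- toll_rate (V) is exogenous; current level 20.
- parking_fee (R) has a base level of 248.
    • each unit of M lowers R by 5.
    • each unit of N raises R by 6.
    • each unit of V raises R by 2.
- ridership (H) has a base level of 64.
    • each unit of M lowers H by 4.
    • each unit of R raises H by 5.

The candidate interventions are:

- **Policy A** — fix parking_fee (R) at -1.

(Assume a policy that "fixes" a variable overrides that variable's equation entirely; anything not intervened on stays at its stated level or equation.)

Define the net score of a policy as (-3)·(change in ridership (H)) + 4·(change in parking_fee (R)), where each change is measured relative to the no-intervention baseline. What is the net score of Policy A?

3498

Baseline:
  M = 95
  N = 84
  V = 20
  R = 248 − 5·95 + 6·84 + 2·20 = 317
  H = 64 − 4·95 + 5·317 = 1269
Policy A (R := -1):
  M = 95
  N = 84
  V = 20
  R = -1
  H = 64 − 4·95 + 5·(-1) = -321
ΔH = -321 − 1269 = -1590; ΔR = -1 − 317 = -318
Score = (-3)·(-1590) + 4·(-318) = 3498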